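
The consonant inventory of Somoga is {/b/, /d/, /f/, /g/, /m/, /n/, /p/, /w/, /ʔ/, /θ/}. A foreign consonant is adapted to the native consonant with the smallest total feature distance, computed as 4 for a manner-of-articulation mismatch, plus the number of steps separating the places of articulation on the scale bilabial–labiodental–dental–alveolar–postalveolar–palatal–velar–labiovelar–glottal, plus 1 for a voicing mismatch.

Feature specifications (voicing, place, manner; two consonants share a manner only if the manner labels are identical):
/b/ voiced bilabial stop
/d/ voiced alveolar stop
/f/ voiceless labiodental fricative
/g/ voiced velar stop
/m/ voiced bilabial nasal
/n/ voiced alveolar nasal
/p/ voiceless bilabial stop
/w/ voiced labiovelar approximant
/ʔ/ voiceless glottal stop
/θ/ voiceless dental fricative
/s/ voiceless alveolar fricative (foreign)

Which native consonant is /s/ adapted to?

/θ/ is closest: same manner (fricative), place distance 1 (alveolar→dental), same voicing; total 1. Next closest is /f/ at distance 2.

θ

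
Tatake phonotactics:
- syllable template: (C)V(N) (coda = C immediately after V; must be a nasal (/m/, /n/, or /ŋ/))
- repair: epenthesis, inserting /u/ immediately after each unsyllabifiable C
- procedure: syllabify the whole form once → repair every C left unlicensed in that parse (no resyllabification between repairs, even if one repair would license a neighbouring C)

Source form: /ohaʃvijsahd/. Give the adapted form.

ohaʃuvijusahudu

The consonants /ʃ/, /j/, /h/, /d/ cannot be parsed into a legal (C)V(N) syllable (only a nasal (/m/, /n/, or /ŋ/) is licensed in coda position; onsets are limited to one consonant).
Inserting the epenthetic vowel yields /ʃ/ → /ʃu/, /j/ → /ju/, /h/ → /hu/, /d/ → /du/.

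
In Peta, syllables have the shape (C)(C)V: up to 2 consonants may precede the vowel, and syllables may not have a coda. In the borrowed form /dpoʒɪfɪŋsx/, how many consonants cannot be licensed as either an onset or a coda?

Under (C)(C)V, the unsyllabifiable consonants are /ŋ/, /s/, /x/ (no codas are permitted; onsets may contain at most 2 consonants).

3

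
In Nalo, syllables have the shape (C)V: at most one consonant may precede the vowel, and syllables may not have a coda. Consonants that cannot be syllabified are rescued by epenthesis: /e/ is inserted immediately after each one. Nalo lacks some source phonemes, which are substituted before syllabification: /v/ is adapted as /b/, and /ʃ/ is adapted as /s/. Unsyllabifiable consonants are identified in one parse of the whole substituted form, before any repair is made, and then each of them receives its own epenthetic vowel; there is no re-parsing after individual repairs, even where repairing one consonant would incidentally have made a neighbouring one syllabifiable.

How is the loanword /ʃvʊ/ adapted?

Substitution: /ʃ/ → /s/, /v/ → /b/, giving /sbʊ/.
Syllabifying with onset maximization leaves /s/ stranded (no codas are permitted; onsets are limited to one consonant).
Epenthesis after each stranded consonant: /s/ → /se/.

sebʊ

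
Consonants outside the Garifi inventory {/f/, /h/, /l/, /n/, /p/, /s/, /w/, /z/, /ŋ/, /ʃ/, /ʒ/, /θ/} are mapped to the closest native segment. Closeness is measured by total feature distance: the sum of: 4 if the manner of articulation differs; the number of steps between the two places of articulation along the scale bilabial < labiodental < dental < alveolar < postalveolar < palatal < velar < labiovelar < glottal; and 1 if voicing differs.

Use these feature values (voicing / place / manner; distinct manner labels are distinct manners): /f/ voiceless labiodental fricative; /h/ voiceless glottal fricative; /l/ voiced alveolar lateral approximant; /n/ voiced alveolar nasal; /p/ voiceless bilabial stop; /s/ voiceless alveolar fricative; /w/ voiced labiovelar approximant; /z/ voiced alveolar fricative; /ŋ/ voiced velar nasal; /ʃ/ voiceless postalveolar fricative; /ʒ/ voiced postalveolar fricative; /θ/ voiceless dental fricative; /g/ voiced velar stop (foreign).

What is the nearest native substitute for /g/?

/ŋ/ is closest: manner differs (stop→nasal, +4), place distance 0 (velar→velar), same voicing; total 4. Next closest is /w/ at distance 5.

ŋ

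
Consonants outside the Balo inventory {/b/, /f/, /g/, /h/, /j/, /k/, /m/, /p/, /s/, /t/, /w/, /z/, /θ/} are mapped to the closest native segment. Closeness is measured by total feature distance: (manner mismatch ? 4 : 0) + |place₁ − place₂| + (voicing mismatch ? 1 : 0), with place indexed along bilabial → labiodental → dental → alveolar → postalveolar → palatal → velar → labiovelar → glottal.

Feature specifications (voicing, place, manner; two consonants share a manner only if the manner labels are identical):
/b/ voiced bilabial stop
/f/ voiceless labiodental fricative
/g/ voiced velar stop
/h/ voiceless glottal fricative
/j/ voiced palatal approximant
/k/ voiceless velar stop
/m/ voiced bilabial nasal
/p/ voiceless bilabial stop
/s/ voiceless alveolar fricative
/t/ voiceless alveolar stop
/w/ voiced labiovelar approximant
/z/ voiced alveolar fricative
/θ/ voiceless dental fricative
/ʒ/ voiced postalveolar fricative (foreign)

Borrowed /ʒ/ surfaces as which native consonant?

z

/z/ is closest: same manner (fricative), place distance 1 (postalveolar→alveolar), same voicing; total 1. Next closest is /s/ at distance 2.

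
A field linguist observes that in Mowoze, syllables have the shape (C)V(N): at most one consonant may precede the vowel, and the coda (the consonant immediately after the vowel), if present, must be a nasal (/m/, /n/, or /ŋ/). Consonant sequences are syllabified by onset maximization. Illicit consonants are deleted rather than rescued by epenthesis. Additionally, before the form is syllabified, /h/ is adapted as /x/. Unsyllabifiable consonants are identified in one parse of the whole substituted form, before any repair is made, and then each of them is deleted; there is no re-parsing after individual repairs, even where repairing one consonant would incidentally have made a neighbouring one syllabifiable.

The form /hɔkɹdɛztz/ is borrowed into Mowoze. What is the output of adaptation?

xɔdɛ

Substitution: /h/ → /x/, giving /xɔkɹdɛztz/.
Under (C)V(N), the unsyllabifiable consonants are /k/, /ɹ/, /z/, /t/, /z/ (only a nasal (/m/, /n/, or /ŋ/) is licensed in coda position; onsets are limited to one consonant).
Deleting the stranded consonants removes /k/, /ɹ/, /z/, /t/, /z/.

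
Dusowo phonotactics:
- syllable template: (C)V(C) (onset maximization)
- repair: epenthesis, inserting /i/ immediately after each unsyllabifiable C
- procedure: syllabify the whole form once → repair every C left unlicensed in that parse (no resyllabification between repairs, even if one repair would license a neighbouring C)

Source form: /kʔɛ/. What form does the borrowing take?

The consonants /k/ cannot be parsed into a legal (C)V(C) syllable (at most one coda consonant is licensed; onsets are limited to one consonant).
Each unlicensed consonant becomes the onset of a new syllable: /k/ → /ki/.

kiʔɛ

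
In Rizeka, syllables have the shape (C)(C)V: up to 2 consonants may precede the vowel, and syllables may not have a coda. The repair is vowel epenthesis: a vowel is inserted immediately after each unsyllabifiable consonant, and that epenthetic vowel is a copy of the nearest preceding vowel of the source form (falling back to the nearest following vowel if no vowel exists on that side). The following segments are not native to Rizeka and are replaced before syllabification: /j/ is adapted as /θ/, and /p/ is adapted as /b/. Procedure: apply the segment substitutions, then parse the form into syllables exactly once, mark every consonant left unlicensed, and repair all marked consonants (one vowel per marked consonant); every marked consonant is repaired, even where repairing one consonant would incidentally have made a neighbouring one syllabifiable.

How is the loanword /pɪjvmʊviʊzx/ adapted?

Substitution: /p/ → /b/, /j/ → /θ/, giving /bɪθvmʊviʊzx/.
Under (C)(C)V, the unsyllabifiable consonants are /θ/, /z/, /x/ (no codas are permitted; onsets may contain at most 2 consonants).
Inserting the epenthetic vowel yields /θ/ → /θɪ/, /z/ → /zʊ/, /x/ → /xʊ/.

bɪθɪvmʊviʊzʊxʊ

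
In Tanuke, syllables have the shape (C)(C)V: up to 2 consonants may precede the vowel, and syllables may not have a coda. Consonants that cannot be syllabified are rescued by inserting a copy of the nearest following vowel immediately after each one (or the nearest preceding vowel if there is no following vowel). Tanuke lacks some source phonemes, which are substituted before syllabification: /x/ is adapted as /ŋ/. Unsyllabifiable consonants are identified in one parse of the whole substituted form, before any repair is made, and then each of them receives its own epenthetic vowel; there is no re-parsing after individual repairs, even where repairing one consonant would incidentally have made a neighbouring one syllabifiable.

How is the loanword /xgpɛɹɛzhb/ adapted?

ŋɛgpɛɹɛzɛhɛbɛ

Substitution: /x/ → /ŋ/, giving /ŋgpɛɹɛzhb/.
Syllabifying with onset maximization leaves /ŋ/, /z/, /h/, /b/ stranded (no codas are permitted; onsets may contain at most 2 consonants).
Inserting the epenthetic vowel yields /ŋ/ → /ŋɛ/, /z/ → /zɛ/, /h/ → /hɛ/, /b/ → /bɛ/.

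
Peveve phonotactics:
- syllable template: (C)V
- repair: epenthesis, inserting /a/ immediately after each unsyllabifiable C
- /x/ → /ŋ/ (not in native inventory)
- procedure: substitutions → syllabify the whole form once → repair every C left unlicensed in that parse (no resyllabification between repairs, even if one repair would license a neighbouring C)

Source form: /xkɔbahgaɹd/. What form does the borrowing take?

Substitution: /x/ → /ŋ/, giving /ŋkɔbahgaɹd/.
The consonants /ŋ/, /h/, /ɹ/, /d/ cannot be parsed into a legal (C)V syllable (no codas are permitted; onsets are limited to one consonant).
Each unlicensed consonant becomes the onset of a new syllable: /ŋ/ → /ŋa/, /h/ → /ha/, /ɹ/ → /ɹa/, /d/ → /da/.

ŋakɔbahagaɹada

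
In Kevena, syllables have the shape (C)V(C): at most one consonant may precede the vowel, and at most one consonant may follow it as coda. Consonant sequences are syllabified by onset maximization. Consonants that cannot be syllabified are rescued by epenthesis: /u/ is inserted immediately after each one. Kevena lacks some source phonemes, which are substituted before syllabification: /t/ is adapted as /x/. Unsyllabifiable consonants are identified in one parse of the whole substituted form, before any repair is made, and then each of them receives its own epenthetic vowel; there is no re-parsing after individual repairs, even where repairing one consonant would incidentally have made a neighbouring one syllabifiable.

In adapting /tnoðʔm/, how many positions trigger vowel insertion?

3

After substitution the input is /xnoðʔm/.
The unsyllabifiable consonants are /x/, /ʔ/, /m/; each receives one epenthetic vowel.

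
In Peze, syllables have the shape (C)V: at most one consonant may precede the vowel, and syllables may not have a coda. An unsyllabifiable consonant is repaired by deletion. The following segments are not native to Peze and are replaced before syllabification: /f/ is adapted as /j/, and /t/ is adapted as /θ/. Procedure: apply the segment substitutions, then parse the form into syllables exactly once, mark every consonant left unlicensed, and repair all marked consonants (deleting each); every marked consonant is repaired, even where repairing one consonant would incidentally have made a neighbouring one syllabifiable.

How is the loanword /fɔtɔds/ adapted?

Substitution: /f/ → /j/, /t/ → /θ/, giving /jɔθɔds/.
Under (C)V, the unsyllabifiable consonants are /d/, /s/ (no codas are permitted; onsets are limited to one consonant).
Deletion applies to /d/, /s/.

jɔθɔ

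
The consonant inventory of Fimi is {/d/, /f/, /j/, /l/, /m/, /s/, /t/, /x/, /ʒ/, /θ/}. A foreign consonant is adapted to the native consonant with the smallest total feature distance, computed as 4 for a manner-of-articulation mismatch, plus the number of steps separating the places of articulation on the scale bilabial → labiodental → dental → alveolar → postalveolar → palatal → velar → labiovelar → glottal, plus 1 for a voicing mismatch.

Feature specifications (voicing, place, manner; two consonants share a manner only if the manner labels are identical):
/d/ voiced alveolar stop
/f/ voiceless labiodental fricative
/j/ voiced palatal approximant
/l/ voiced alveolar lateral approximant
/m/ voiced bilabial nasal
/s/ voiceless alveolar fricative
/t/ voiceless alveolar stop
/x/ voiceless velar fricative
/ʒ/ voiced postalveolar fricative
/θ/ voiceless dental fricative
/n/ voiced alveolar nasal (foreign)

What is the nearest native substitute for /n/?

/m/ is closest: same manner (nasal), place distance 3 (alveolar→bilabial), same voicing; total 3. Next closest is /d/ at distance 4.

m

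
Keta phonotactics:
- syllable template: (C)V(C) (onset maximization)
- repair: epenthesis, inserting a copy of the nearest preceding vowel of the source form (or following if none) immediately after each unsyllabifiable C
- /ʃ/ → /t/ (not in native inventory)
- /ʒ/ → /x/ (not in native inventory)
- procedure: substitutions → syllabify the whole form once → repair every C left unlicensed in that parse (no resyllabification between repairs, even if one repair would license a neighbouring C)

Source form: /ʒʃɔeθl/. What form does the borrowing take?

Substitution: /ʒ/ → /x/, /ʃ/ → /t/, giving /xtɔeθl/.
Syllabifying with onset maximization leaves /x/, /l/ stranded (at most one coda consonant is licensed; onsets are limited to one consonant).
Each unlicensed consonant becomes the onset of a new syllable: /x/ → /xɔ/, /l/ → /le/.

xɔtɔeθle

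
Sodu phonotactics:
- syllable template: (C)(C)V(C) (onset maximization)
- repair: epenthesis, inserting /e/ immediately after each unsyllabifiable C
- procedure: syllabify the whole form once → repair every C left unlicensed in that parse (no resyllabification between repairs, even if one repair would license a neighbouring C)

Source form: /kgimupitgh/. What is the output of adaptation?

Syllabifying with onset maximization leaves /g/, /h/ stranded (at most one coda consonant is licensed; onsets may contain at most 2 consonants).
Epenthesis after each stranded consonant: /g/ → /ge/, /h/ → /he/.

kgimupitgehe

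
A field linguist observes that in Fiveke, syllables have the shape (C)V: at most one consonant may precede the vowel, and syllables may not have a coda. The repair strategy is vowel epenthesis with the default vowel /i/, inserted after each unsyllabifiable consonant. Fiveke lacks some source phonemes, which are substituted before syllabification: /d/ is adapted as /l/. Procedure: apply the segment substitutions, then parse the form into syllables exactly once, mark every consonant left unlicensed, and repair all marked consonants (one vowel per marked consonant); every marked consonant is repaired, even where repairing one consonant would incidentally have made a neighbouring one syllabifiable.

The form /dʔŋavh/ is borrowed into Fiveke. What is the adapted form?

Substitution: /d/ → /l/, giving /lʔŋavh/.
The consonants /l/, /ʔ/, /v/, /h/ cannot be parsed into a legal (C)V syllable (no codas are permitted; onsets are limited to one consonant).
Inserting the epenthetic vowel yields /l/ → /li/, /ʔ/ → /ʔi/, /v/ → /vi/, /h/ → /hi/.

liʔiŋavihi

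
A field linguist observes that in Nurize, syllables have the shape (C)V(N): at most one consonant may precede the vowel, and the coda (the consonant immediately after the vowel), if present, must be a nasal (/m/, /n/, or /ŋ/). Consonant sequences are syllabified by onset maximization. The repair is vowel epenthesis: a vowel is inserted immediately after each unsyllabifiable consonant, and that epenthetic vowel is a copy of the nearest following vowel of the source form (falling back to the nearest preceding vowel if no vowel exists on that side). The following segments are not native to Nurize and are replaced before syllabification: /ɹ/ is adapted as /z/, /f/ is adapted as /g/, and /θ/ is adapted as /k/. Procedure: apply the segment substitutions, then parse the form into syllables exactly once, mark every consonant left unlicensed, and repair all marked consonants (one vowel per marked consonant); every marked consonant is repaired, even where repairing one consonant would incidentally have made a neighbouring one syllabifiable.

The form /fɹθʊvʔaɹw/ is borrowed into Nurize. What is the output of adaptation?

gʊzʊkʊvaʔazawa

Substitution: /f/ → /g/, /ɹ/ → /z/, /θ/ → /k/, giving /gzkʊvʔazw/.
Syllabifying with onset maximization leaves /g/, /z/, /v/, /z/, /w/ stranded (only a nasal (/m/, /n/, or /ŋ/) is licensed in coda position; onsets are limited to one consonant).
Inserting the epenthetic vowel yields /g/ → /gʊ/, /z/ → /zʊ/, /v/ → /va/, /z/ → /za/, /w/ → /wa/.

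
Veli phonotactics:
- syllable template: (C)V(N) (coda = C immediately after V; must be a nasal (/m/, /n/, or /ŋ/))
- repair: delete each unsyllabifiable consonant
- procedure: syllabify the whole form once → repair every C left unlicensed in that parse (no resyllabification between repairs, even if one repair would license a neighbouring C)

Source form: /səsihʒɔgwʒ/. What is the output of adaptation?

səsiʒɔ

The consonants /h/, /g/, /w/, /ʒ/ cannot be parsed into a legal (C)V(N) syllable (only a nasal (/m/, /n/, or /ŋ/) is licensed in coda position; onsets are limited to one consonant).
Each unlicensed consonant is deleted: /h/, /g/, /w/, /ʒ/.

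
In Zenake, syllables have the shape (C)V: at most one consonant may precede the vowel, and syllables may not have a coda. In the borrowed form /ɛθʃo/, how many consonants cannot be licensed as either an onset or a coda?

Syllabifying with onset maximization leaves /θ/ stranded (no codas are permitted; onsets are limited to one consonant).

1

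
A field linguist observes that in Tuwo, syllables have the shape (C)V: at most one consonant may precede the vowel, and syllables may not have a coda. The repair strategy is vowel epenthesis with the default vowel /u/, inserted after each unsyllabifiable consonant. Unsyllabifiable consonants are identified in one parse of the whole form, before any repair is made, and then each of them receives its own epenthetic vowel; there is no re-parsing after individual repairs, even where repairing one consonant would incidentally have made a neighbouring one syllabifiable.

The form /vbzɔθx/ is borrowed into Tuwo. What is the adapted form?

vubuzɔθuxu

Under (C)V, the unsyllabifiable consonants are /v/, /b/, /θ/, /x/ (no codas are permitted; onsets are limited to one consonant).
Each unlicensed consonant becomes the onset of a new syllable: /v/ → /vu/, /b/ → /bu/, /θ/ → /θu/, /x/ → /xu/.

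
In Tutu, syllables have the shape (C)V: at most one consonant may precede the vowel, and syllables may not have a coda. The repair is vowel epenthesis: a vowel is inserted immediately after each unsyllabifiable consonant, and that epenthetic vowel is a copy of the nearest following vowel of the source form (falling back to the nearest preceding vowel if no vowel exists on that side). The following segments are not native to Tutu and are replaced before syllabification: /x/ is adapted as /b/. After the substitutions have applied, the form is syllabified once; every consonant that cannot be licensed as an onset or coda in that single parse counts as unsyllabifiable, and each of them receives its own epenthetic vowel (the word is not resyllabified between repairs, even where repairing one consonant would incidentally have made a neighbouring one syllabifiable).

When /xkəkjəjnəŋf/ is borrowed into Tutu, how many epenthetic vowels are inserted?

After substitution the input is /bkəkjəjnəŋf/.
The unsyllabifiable consonants are /b/, /k/, /j/, /ŋ/, /f/; each receives one epenthetic vowel.

5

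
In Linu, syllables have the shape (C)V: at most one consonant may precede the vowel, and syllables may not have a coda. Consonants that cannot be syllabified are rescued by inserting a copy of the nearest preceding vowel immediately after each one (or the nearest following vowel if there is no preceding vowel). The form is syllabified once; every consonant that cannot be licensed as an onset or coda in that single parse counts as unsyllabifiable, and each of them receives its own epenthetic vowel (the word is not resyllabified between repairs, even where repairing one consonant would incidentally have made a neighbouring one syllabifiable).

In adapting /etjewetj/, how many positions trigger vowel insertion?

3

The unsyllabifiable consonants are /t/, /t/, /j/; each receives one epenthetic vowel.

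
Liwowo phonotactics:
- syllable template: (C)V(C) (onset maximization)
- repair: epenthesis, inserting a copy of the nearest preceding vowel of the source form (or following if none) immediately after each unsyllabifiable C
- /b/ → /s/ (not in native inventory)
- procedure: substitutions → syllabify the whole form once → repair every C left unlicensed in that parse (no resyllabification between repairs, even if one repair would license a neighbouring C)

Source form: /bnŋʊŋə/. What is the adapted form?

sʊnʊŋʊŋə

Substitution: /b/ → /s/, giving /snŋʊŋə/.
Syllabifying with onset maximization leaves /s/, /n/ stranded (at most one coda consonant is licensed; onsets are limited to one consonant).
Each unlicensed consonant becomes the onset of a new syllable: /s/ → /sʊ/, /n/ → /nʊ/.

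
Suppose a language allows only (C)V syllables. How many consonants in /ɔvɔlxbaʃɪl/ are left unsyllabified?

3

Syllabifying with onset maximization leaves /l/, /x/, /l/ stranded (no codas are permitted; onsets are limited to one consonant).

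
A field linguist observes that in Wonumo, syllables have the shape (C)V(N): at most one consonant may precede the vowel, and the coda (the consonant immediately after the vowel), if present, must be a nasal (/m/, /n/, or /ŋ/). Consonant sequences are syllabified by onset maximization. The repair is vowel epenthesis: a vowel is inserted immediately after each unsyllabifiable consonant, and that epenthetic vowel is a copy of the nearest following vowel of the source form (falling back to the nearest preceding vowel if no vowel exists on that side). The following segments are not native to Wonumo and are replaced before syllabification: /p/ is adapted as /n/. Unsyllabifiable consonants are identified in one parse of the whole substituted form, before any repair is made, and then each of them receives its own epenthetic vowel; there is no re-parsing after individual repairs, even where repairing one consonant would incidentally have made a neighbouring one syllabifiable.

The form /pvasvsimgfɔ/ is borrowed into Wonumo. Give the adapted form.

Substitution: /p/ → /n/, giving /nvasvsimgfɔ/.
Under (C)V(N), the unsyllabifiable consonants are /n/, /s/, /v/, /g/ (only a nasal (/m/, /n/, or /ŋ/) is licensed in coda position; onsets are limited to one consonant).
Epenthesis after each stranded consonant: /n/ → /na/, /s/ → /si/, /v/ → /vi/, /g/ → /gɔ/.

navasivisimgɔfɔ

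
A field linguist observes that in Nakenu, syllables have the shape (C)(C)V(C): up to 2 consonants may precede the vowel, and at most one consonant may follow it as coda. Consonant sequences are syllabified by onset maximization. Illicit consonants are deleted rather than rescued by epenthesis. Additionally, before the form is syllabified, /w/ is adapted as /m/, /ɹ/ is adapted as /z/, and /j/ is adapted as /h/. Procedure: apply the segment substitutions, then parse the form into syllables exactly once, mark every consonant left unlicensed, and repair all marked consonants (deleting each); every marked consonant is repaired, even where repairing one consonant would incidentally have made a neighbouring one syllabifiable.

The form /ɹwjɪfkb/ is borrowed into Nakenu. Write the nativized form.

Substitution: /ɹ/ → /z/, /w/ → /m/, /j/ → /h/, giving /zmhɪfkb/.
Under (C)(C)V(C), the unsyllabifiable consonants are /z/, /k/, /b/ (at most one coda consonant is licensed; onsets may contain at most 2 consonants).
Deletion applies to /z/, /k/, /b/.

mhɪf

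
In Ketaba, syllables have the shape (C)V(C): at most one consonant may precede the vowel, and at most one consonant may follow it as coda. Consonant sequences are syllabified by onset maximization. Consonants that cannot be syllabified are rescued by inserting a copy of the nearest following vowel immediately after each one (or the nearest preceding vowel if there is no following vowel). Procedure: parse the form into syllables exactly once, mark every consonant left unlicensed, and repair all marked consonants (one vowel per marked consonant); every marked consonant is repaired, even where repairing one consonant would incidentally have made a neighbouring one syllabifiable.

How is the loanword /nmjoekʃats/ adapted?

nomojoekʃatsa

Syllabifying with onset maximization leaves /n/, /m/, /s/ stranded (at most one coda consonant is licensed; onsets are limited to one consonant).
Each unlicensed consonant becomes the onset of a new syllable: /n/ → /no/, /m/ → /mo/, /s/ → /sa/.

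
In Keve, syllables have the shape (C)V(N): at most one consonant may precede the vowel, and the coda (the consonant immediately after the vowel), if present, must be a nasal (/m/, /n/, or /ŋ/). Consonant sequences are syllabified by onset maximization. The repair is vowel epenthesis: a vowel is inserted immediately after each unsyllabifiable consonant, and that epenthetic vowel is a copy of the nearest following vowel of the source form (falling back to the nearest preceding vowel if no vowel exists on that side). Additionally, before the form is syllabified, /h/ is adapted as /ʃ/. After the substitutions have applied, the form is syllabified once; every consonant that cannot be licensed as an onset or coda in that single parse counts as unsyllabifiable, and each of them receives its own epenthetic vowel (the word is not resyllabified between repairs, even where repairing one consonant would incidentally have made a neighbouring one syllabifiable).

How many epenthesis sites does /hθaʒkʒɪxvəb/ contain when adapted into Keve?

5

After substitution the input is /ʃθaʒkʒɪxvəb/.
The unsyllabifiable consonants are /ʃ/, /ʒ/, /k/, /x/, /b/; each receives one epenthetic vowel.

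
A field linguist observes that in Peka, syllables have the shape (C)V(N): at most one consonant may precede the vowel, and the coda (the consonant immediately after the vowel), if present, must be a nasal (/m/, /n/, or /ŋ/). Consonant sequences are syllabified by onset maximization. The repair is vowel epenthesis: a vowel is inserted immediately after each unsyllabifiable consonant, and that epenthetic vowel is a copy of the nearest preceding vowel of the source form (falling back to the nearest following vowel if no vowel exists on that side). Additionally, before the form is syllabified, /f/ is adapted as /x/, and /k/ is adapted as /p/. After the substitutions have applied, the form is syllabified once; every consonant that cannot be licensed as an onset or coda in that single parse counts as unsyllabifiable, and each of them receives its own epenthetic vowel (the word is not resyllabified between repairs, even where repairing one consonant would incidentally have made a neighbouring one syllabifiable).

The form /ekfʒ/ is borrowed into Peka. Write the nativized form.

epexeʒe

Substitution: /k/ → /p/, /f/ → /x/, giving /epxʒ/.
Under (C)V(N), the unsyllabifiable consonants are /p/, /x/, /ʒ/ (only a nasal (/m/, /n/, or /ŋ/) is licensed in coda position; onsets are limited to one consonant).
Each unlicensed consonant becomes the onset of a new syllable: /p/ → /pe/, /x/ → /xe/, /ʒ/ → /ʒe/.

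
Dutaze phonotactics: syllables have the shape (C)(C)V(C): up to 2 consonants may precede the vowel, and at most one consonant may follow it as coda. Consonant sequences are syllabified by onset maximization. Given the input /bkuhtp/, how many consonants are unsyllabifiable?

2

Syllabifying with onset maximization leaves /t/, /p/ stranded (at most one coda consonant is licensed; onsets may contain at most 2 consonants).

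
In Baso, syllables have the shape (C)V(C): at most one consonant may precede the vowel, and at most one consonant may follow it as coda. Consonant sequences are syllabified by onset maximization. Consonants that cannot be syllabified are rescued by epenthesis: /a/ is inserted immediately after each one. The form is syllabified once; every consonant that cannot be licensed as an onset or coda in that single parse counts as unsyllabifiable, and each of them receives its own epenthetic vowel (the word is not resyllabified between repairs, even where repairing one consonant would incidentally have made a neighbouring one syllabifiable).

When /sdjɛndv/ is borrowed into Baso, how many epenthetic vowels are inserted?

4

The unsyllabifiable consonants are /s/, /d/, /d/, /v/; each receives one epenthetic vowel.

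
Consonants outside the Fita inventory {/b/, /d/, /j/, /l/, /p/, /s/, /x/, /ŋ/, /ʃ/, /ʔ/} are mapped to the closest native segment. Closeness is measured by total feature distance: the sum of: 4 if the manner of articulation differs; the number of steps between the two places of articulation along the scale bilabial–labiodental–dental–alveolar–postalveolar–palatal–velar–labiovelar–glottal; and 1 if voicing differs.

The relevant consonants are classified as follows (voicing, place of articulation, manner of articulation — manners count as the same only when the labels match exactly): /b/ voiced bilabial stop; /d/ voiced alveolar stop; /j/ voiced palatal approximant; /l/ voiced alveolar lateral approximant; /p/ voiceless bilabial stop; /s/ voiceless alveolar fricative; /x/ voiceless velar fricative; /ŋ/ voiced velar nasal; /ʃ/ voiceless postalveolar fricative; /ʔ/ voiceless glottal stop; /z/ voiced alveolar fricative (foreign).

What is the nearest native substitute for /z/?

/s/ is closest: same manner (fricative), place distance 0 (alveolar→alveolar), voicing differs (+1); total 1. Next closest is /ʃ/ at distance 2.

s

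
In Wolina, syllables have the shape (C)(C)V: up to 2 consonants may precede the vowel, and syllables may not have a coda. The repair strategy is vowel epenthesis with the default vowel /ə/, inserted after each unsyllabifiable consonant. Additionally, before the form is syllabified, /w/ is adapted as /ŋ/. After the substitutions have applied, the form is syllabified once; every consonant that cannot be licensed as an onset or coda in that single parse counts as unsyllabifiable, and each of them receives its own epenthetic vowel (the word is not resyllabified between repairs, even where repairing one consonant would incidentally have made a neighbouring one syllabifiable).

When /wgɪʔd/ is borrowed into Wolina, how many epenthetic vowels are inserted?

After substitution the input is /ŋgɪʔd/.
The unsyllabifiable consonants are /ʔ/, /d/; each receives one epenthetic vowel.

2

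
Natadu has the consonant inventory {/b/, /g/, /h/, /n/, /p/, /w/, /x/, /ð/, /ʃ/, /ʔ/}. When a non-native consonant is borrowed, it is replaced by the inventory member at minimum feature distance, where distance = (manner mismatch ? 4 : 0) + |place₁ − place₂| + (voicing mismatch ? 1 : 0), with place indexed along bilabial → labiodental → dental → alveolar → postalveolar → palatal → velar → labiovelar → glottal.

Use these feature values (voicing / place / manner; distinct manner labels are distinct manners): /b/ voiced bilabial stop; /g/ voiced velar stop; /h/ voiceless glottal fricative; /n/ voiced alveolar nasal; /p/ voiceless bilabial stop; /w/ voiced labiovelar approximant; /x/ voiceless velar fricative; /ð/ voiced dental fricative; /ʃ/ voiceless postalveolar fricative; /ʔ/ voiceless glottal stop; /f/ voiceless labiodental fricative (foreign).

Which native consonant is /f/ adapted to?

ð

/ð/ is closest: same manner (fricative), place distance 1 (labiodental→dental), voicing differs (+1); total 2. Next closest is /ʃ/ at distance 3.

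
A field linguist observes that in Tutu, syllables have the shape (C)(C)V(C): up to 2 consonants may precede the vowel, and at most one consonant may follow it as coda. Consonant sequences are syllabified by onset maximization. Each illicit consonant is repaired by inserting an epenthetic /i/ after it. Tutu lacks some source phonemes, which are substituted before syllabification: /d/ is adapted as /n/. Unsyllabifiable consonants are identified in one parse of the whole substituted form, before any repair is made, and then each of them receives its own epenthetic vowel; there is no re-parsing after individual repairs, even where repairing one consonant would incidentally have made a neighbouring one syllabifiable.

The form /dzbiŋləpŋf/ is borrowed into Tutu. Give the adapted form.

Substitution: /d/ → /n/, giving /nzbiŋləpŋf/.
Under (C)(C)V(C), the unsyllabifiable consonants are /n/, /ŋ/, /f/ (at most one coda consonant is licensed; onsets may contain at most 2 consonants).
Inserting the epenthetic vowel yields /n/ → /ni/, /ŋ/ → /ŋi/, /f/ → /fi/.

nizbiŋləpŋifi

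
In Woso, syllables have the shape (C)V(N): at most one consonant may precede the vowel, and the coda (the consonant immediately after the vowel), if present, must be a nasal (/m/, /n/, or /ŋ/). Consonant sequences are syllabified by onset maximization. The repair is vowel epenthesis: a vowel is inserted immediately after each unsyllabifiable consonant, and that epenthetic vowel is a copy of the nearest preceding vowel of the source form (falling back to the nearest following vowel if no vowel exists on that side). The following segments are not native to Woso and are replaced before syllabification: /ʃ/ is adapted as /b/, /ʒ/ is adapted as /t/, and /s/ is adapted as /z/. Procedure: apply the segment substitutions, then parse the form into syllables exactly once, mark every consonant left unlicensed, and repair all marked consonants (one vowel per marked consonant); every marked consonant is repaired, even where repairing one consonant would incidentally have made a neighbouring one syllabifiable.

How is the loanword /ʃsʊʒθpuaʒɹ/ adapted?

Substitution: /ʃ/ → /b/, /s/ → /z/, /ʒ/ → /t/, giving /bzʊtθpuatɹ/.
The consonants /b/, /t/, /θ/, /t/, /ɹ/ cannot be parsed into a legal (C)V(N) syllable (only a nasal (/m/, /n/, or /ŋ/) is licensed in coda position; onsets are limited to one consonant).
Inserting the epenthetic vowel yields /b/ → /bʊ/, /t/ → /tʊ/, /θ/ → /θʊ/, /t/ → /ta/, /ɹ/ → /ɹa/.

bʊzʊtʊθʊpuataɹa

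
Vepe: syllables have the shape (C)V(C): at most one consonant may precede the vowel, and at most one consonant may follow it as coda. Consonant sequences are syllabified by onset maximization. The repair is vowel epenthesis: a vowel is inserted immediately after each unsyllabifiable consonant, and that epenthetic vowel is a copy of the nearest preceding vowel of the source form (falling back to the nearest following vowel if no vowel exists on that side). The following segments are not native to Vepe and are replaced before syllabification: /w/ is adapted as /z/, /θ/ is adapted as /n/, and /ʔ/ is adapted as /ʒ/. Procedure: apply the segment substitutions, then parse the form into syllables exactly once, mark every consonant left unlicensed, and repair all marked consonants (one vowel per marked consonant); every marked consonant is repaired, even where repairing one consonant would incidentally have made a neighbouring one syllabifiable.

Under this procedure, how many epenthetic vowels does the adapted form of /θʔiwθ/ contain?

2

After substitution the input is /nʒizn/.
The unsyllabifiable consonants are /n/, /n/; each receives one epenthetic vowel.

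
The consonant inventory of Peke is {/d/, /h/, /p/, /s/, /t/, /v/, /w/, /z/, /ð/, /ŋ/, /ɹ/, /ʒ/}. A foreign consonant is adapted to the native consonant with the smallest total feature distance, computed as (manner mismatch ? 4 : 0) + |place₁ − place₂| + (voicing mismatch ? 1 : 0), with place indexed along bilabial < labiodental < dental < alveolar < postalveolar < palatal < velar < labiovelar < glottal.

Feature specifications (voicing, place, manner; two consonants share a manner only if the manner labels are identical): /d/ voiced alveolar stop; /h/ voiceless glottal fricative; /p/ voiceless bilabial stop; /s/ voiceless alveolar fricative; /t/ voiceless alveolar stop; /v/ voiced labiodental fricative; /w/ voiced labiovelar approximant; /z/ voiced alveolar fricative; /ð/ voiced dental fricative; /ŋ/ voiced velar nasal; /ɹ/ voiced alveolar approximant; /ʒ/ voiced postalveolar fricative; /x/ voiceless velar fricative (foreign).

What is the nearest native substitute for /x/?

h

/h/ is closest: same manner (fricative), place distance 2 (velar→glottal), same voicing; total 2. Next closest is /s/ at distance 3.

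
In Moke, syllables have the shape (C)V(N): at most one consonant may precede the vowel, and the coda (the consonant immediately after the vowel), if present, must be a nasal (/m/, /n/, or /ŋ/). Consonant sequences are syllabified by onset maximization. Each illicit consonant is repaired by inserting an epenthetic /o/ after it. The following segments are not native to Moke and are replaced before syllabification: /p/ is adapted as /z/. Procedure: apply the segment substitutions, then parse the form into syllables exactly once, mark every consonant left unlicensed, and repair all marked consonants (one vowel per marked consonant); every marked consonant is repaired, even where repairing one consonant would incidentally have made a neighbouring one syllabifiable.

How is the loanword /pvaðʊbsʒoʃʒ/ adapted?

zovaðʊbosoʒoʃoʒo

Substitution: /p/ → /z/, giving /zvaðʊbsʒoʃʒ/.
Under (C)V(N), the unsyllabifiable consonants are /z/, /b/, /s/, /ʃ/, /ʒ/ (only a nasal (/m/, /n/, or /ŋ/) is licensed in coda position; onsets are limited to one consonant).
Epenthesis after each stranded consonant: /z/ → /zo/, /b/ → /bo/, /s/ → /so/, /ʃ/ → /ʃo/, /ʒ/ → /ʒo/.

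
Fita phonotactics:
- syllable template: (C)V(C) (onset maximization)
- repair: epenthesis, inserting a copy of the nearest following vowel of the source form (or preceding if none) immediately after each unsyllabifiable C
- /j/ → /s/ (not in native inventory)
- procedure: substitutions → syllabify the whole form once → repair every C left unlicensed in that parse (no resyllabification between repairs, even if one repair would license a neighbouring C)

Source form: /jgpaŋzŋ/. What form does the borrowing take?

Substitution: /j/ → /s/, giving /sgpaŋzŋ/.
Under (C)V(C), the unsyllabifiable consonants are /s/, /g/, /z/, /ŋ/ (at most one coda consonant is licensed; onsets are limited to one consonant).
Each unlicensed consonant becomes the onset of a new syllable: /s/ → /sa/, /g/ → /ga/, /z/ → /za/, /ŋ/ → /ŋa/.

sagapaŋzaŋa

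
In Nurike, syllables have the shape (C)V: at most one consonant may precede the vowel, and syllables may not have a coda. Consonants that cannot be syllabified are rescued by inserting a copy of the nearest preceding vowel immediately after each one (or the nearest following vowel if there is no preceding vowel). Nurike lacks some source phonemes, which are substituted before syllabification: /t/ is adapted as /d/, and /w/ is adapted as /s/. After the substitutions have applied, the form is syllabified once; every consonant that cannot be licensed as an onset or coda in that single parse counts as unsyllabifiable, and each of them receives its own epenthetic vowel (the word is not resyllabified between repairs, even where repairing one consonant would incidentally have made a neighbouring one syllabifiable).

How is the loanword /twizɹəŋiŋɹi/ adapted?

disiziɹəŋiŋiɹi

Substitution: /t/ → /d/, /w/ → /s/, giving /dsizɹəŋiŋɹi/.
Under (C)V, the unsyllabifiable consonants are /d/, /z/, /ŋ/ (no codas are permitted; onsets are limited to one consonant).
Each unlicensed consonant becomes the onset of a new syllable: /d/ → /di/, /z/ → /zi/, /ŋ/ → /ŋi/.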